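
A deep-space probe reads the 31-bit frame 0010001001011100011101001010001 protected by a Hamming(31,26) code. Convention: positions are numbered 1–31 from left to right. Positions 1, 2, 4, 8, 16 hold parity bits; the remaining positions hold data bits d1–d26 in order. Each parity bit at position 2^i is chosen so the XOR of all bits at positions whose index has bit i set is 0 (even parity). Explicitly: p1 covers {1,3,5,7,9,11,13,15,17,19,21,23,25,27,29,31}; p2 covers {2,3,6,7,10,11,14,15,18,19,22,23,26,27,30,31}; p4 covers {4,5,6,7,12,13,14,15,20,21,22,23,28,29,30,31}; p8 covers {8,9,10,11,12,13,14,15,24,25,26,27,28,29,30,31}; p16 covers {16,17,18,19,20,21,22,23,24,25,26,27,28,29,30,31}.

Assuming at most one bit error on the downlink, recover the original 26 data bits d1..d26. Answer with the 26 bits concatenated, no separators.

s1 (pos 1,3,5,7,9,11,13,15,17,19,21,23,25,27,29,31): 0⊕1⊕0⊕1⊕0⊕0⊕1⊕0⊕0⊕1⊕0⊕0⊕1⊕1⊕0⊕1 = 1
s2 (pos 2,3,6,7,10,11,14,15,18,19,22,23,26,27,30,31): 0⊕1⊕0⊕1⊕1⊕0⊕1⊕0⊕1⊕1⊕1⊕0⊕0⊕1⊕0⊕1 = 1
s4 (pos 4,5,6,7,12,13,14,15,20,21,22,23,28,29,30,31): 0⊕0⊕0⊕1⊕1⊕1⊕1⊕0⊕1⊕0⊕1⊕0⊕0⊕0⊕0⊕1 = 1
s8 (pos 8,9,10,11,12,13,14,15,24,25,26,27,28,29,30,31): 0⊕0⊕1⊕0⊕1⊕1⊕1⊕0⊕0⊕1⊕0⊕1⊕0⊕0⊕0⊕1 = 1
s16 (pos 16,17,18,19,20,21,22,23,24,25,26,27,28,29,30,31): 0⊕0⊕1⊕1⊕1⊕0⊕1⊕0⊕0⊕1⊕0⊕1⊕0⊕0⊕0⊕1 = 1
Syndrome s16…s1 = 11111 → error at position 31.
Flip position 31: 0010001001011100011101001010001 → 0010001001011100011101001010000
Read data bits from positions 3,5,6,7,9,10,11,12,13,14,15,17,18,19,20,21,22,23,24,25,26,27,28,29,30,31: 10010101110011101001010000

10010101110011101001010000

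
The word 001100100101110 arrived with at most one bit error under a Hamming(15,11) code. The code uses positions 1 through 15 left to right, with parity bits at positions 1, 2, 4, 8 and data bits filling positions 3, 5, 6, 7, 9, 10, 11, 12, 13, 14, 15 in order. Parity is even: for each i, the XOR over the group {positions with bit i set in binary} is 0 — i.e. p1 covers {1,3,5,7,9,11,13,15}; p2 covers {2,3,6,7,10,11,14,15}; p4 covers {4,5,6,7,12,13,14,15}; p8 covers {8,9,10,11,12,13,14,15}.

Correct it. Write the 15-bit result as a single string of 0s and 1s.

001110100101110

s1 (pos 1,3,5,7,9,11,13,15): 0⊕1⊕0⊕1⊕0⊕0⊕1⊕0 = 1
s2 (pos 2,3,6,7,10,11,14,15): 0⊕1⊕0⊕1⊕1⊕0⊕1⊕0 = 0
s4 (pos 4,5,6,7,12,13,14,15): 1⊕0⊕0⊕1⊕1⊕1⊕1⊕0 = 1
s8 (pos 8,9,10,11,12,13,14,15): 0⊕0⊕1⊕0⊕1⊕1⊕1⊕0 = 0
Syndrome s8…s1 = 0101 → error at position 5.
Flip position 5: 001100100101110 → 001110100101110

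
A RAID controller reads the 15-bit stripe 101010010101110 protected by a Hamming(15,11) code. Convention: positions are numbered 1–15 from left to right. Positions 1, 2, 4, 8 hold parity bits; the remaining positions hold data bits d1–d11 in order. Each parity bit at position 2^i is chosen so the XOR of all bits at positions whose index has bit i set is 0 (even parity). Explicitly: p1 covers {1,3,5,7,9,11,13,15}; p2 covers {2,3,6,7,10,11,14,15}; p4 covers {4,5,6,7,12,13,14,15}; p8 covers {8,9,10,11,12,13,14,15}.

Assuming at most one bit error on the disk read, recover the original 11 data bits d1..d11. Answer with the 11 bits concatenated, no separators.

11000001110

s1 (pos 1,3,5,7,9,11,13,15): 1⊕1⊕1⊕0⊕0⊕0⊕1⊕0 = 0
s2 (pos 2,3,6,7,10,11,14,15): 0⊕1⊕0⊕0⊕1⊕0⊕1⊕0 = 1
s4 (pos 4,5,6,7,12,13,14,15): 0⊕1⊕0⊕0⊕1⊕1⊕1⊕0 = 0
s8 (pos 8,9,10,11,12,13,14,15): 1⊕0⊕1⊕0⊕1⊕1⊕1⊕0 = 1
Syndrome s8…s1 = 1010 → error at position 10.
Flip position 10: 101010010101110 → 101010010001110
Read data bits from positions 3,5,6,7,9,10,11,12,13,14,15: 11000001110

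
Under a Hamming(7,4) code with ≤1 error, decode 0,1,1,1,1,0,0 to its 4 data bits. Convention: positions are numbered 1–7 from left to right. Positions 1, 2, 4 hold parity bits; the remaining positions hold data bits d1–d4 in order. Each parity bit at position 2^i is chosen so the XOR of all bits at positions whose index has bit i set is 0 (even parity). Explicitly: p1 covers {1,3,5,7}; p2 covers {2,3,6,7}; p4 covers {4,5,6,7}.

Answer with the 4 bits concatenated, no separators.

s1 (pos 1,3,5,7): 0⊕1⊕1⊕0 = 0
s2 (pos 2,3,6,7): 1⊕1⊕0⊕0 = 0
s4 (pos 4,5,6,7): 1⊕1⊕0⊕0 = 0
Syndrome s4…s1 = 000 → no error.
Read data bits from positions 3,5,6,7: 1100

1100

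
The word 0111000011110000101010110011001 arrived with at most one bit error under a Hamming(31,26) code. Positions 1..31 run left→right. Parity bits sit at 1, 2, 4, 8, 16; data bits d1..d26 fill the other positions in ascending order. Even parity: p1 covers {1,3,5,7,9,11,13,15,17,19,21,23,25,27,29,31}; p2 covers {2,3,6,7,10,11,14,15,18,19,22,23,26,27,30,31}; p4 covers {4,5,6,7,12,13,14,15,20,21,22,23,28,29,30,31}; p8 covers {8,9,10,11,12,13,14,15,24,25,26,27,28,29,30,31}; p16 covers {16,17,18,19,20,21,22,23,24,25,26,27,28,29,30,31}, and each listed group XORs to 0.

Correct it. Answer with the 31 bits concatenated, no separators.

1111000011110000101010110011001

s1 (pos 1,3,5,7,9,11,13,15,17,19,21,23,25,27,29,31): 0⊕1⊕0⊕0⊕1⊕1⊕0⊕0⊕1⊕1⊕1⊕1⊕0⊕1⊕0⊕1 = 1
s2 (pos 2,3,6,7,10,11,14,15,18,19,22,23,26,27,30,31): 1⊕1⊕0⊕0⊕1⊕1⊕0⊕0⊕0⊕1⊕0⊕1⊕0⊕1⊕0⊕1 = 0
s4 (pos 4,5,6,7,12,13,14,15,20,21,22,23,28,29,30,31): 1⊕0⊕0⊕0⊕1⊕0⊕0⊕0⊕0⊕1⊕0⊕1⊕1⊕0⊕0⊕1 = 0
s8 (pos 8,9,10,11,12,13,14,15,24,25,26,27,28,29,30,31): 0⊕1⊕1⊕1⊕1⊕0⊕0⊕0⊕1⊕0⊕0⊕1⊕1⊕0⊕0⊕1 = 0
s16 (pos 16,17,18,19,20,21,22,23,24,25,26,27,28,29,30,31): 0⊕1⊕0⊕1⊕0⊕1⊕0⊕1⊕1⊕0⊕0⊕1⊕1⊕0⊕0⊕1 = 0
Syndrome s16…s1 = 00001 → error at position 1.
Flip position 1: 0111000011110000101010110011001 → 1111000011110000101010110011001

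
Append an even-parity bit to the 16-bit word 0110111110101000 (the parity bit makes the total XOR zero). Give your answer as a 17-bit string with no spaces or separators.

XOR of the 16 data bits: 0⊕1⊕1⊕0⊕1⊕1⊕1⊕1⊕1⊕0⊕1⊕0⊕1⊕0⊕0⊕0 = 1
Parity bit = 1 (so all 17 bits XOR to 0).

01101111101010001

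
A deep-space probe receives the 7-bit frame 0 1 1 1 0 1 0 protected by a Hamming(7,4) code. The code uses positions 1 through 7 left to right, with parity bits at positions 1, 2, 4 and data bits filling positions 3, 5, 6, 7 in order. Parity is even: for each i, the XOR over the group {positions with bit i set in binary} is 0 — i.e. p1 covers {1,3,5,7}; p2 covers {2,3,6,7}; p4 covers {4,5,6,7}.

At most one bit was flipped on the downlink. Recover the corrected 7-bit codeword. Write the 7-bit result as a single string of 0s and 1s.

0101010

s1 (pos 1,3,5,7): 0⊕1⊕0⊕0 = 1
s2 (pos 2,3,6,7): 1⊕1⊕1⊕0 = 1
s4 (pos 4,5,6,7): 1⊕0⊕1⊕0 = 0
Syndrome s4…s1 = 011 → error at position 3.
Flip position 3: 0111010 → 0101010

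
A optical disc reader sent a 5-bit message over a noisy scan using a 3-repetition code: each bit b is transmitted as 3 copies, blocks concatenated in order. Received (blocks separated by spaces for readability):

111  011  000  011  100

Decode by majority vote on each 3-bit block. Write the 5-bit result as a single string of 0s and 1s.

11010

Block 1 (111): 3 ones → 1
Block 2 (011): 2 ones → 1
Block 3 (000): 0 ones → 0
Block 4 (011): 2 ones → 1
Block 5 (100): 1 one → 0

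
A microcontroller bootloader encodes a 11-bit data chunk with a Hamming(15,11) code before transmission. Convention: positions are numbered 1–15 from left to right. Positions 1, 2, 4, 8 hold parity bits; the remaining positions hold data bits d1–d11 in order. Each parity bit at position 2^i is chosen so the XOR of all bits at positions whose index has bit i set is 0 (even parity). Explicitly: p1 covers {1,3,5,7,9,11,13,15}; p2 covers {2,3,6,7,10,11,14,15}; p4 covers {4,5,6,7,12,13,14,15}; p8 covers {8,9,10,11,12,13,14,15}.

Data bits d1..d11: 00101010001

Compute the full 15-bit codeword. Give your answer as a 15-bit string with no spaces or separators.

Place data at non-parity positions: p1 p2 0 p4 0 1 0 p8 1 0 1 0 0 0 1
p1 (pos 1,3,5,7,9,11,13,15): XOR of data positions = 0⊕0⊕0⊕1⊕1⊕0⊕1 = 1
p2 (pos 2,3,6,7,10,11,14,15): XOR of data positions = 0⊕1⊕0⊕0⊕1⊕0⊕1 = 1
p4 (pos 4,5,6,7,12,13,14,15): XOR of data positions = 0⊕1⊕0⊕0⊕0⊕0⊕1 = 0
p8 (pos 8,9,10,11,12,13,14,15): XOR of data positions = 1⊕0⊕1⊕0⊕0⊕0⊕1 = 1
Codeword: 110001011010001

110001011010001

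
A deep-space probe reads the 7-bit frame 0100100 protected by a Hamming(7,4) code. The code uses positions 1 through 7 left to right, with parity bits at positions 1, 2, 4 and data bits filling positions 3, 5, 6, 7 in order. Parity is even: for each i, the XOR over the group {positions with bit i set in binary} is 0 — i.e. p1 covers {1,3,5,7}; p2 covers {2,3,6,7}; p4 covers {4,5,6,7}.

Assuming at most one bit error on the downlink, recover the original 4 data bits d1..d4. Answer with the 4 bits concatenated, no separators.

0101

s1 (pos 1,3,5,7): 0⊕0⊕1⊕0 = 1
s2 (pos 2,3,6,7): 1⊕0⊕0⊕0 = 1
s4 (pos 4,5,6,7): 0⊕1⊕0⊕0 = 1
Syndrome s4…s1 = 111 → error at position 7.
Flip position 7: 0100100 → 0100101
Read data bits from positions 3,5,6,7: 0101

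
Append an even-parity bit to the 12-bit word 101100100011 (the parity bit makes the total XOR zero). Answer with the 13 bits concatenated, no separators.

1011001000110

XOR of the 12 data bits: 1⊕0⊕1⊕1⊕0⊕0⊕1⊕0⊕0⊕0⊕1⊕1 = 0
Parity bit = 0 (so all 13 bits XOR to 0).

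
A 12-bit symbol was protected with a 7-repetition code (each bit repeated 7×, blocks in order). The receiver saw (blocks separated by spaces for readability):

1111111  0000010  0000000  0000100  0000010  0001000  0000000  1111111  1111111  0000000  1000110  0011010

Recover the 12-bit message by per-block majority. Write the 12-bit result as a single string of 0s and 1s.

Block 1 (1111111): 7 ones → 1
Block 2 (0000010): 1 one → 0
Block 3 (0000000): 0 ones → 0
Block 4 (0000100): 1 one → 0
Block 5 (0000010): 1 one → 0
Block 6 (0001000): 1 one → 0
Block 7 (0000000): 0 ones → 0
Block 8 (1111111): 7 ones → 1
Block 9 (1111111): 7 ones → 1
Block 10 (0000000): 0 ones → 0
Block 11 (1000110): 3 ones → 0
Block 12 (0011010): 3 ones → 0

100000011000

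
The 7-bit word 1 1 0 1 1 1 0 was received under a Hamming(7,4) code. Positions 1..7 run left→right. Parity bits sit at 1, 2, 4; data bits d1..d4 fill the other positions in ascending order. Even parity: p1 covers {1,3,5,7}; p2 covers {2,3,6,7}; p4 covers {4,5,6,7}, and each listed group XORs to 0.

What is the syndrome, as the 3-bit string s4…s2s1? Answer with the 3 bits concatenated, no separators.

100

s1 (pos 1,3,5,7): 1⊕0⊕1⊕0 = 0
s2 (pos 2,3,6,7): 1⊕0⊕1⊕0 = 0
s4 (pos 4,5,6,7): 1⊕1⊕1⊕0 = 1
Syndrome s4…s1 = 100 → error at position 4.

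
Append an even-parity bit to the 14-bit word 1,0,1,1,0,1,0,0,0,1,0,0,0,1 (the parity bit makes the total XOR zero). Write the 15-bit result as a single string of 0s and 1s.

XOR of the 14 data bits: 1⊕0⊕1⊕1⊕0⊕1⊕0⊕0⊕0⊕1⊕0⊕0⊕0⊕1 = 0
Parity bit = 0 (so all 15 bits XOR to 0).

101101000100010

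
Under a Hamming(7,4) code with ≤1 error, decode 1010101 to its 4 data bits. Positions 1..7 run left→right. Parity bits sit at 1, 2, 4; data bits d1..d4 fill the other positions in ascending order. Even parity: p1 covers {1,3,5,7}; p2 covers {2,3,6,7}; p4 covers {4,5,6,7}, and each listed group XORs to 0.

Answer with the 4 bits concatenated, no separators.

1101

s1 (pos 1,3,5,7): 1⊕1⊕1⊕1 = 0
s2 (pos 2,3,6,7): 0⊕1⊕0⊕1 = 0
s4 (pos 4,5,6,7): 0⊕1⊕0⊕1 = 0
Syndrome s4…s1 = 000 → no error.
Read data bits from positions 3,5,6,7: 1101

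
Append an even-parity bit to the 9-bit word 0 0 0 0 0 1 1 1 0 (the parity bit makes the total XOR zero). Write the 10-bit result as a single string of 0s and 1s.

XOR of the 9 data bits: 0⊕0⊕0⊕0⊕0⊕1⊕1⊕1⊕0 = 1
Parity bit = 1 (so all 10 bits XOR to 0).

0000011101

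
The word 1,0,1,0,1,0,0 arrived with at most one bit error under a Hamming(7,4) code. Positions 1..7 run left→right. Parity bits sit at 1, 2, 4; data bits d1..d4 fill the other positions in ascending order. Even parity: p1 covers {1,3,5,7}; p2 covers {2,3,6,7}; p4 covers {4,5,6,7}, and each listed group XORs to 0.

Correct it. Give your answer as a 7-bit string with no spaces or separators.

1010101

s1 (pos 1,3,5,7): 1⊕1⊕1⊕0 = 1
s2 (pos 2,3,6,7): 0⊕1⊕0⊕0 = 1
s4 (pos 4,5,6,7): 0⊕1⊕0⊕0 = 1
Syndrome s4…s1 = 111 → error at position 7.
Flip position 7: 1010100 → 1010101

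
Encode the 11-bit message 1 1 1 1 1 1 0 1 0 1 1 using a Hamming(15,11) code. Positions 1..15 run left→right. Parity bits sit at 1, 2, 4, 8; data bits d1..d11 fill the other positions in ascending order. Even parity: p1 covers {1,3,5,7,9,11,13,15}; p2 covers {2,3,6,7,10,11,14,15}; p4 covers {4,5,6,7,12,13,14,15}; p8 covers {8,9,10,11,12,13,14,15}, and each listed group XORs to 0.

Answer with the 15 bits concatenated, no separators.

101011111101011

Place data at non-parity positions: p1 p2 1 p4 1 1 1 p8 1 1 0 1 0 1 1
p1 (pos 1,3,5,7,9,11,13,15): XOR of data positions = 1⊕1⊕1⊕1⊕0⊕0⊕1 = 1
p2 (pos 2,3,6,7,10,11,14,15): XOR of data positions = 1⊕1⊕1⊕1⊕0⊕1⊕1 = 0
p4 (pos 4,5,6,7,12,13,14,15): XOR of data positions = 1⊕1⊕1⊕1⊕0⊕1⊕1 = 0
p8 (pos 8,9,10,11,12,13,14,15): XOR of data positions = 1⊕1⊕0⊕1⊕0⊕1⊕1 = 1
Codeword: 101011111101011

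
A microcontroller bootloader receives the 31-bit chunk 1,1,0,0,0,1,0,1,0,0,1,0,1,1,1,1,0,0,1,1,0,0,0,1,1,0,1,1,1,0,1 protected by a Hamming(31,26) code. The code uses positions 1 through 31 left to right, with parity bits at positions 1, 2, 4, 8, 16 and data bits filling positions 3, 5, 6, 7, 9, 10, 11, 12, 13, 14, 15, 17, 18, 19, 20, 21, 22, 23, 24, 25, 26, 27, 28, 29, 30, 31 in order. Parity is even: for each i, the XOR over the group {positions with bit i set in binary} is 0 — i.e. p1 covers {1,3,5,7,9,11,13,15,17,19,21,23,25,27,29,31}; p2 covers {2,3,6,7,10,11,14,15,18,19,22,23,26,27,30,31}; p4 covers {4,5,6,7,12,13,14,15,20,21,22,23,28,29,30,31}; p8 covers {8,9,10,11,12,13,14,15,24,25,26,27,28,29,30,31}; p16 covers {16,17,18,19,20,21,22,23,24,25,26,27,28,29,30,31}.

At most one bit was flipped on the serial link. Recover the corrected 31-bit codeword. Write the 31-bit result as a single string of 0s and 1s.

1100010100101111001100010011101

s1 (pos 1,3,5,7,9,11,13,15,17,19,21,23,25,27,29,31): 1⊕0⊕0⊕0⊕0⊕1⊕1⊕1⊕0⊕1⊕0⊕0⊕1⊕1⊕1⊕1 = 1
s2 (pos 2,3,6,7,10,11,14,15,18,19,22,23,26,27,30,31): 1⊕0⊕1⊕0⊕0⊕1⊕1⊕1⊕0⊕1⊕0⊕0⊕0⊕1⊕0⊕1 = 0
s4 (pos 4,5,6,7,12,13,14,15,20,21,22,23,28,29,30,31): 0⊕0⊕1⊕0⊕0⊕1⊕1⊕1⊕1⊕0⊕0⊕0⊕1⊕1⊕0⊕1 = 0
s8 (pos 8,9,10,11,12,13,14,15,24,25,26,27,28,29,30,31): 1⊕0⊕0⊕1⊕0⊕1⊕1⊕1⊕1⊕1⊕0⊕1⊕1⊕1⊕0⊕1 = 1
s16 (pos 16,17,18,19,20,21,22,23,24,25,26,27,28,29,30,31): 1⊕0⊕0⊕1⊕1⊕0⊕0⊕0⊕1⊕1⊕0⊕1⊕1⊕1⊕0⊕1 = 1
Syndrome s16…s1 = 11001 → error at position 25.
Flip position 25: 1100010100101111001100011011101 → 1100010100101111001100010011101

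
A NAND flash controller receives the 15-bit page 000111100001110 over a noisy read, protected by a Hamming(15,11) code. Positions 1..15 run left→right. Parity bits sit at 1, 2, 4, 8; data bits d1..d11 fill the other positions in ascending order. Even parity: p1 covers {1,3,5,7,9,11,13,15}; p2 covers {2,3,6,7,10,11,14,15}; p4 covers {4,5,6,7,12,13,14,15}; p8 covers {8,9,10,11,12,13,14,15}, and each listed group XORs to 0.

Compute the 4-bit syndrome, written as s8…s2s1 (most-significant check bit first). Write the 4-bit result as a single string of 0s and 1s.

s1 (pos 1,3,5,7,9,11,13,15): 0⊕0⊕1⊕1⊕0⊕0⊕1⊕0 = 1
s2 (pos 2,3,6,7,10,11,14,15): 0⊕0⊕1⊕1⊕0⊕0⊕1⊕0 = 1
s4 (pos 4,5,6,7,12,13,14,15): 1⊕1⊕1⊕1⊕1⊕1⊕1⊕0 = 1
s8 (pos 8,9,10,11,12,13,14,15): 0⊕0⊕0⊕0⊕1⊕1⊕1⊕0 = 1
Syndrome s8…s1 = 1111 → error at position 15.

1111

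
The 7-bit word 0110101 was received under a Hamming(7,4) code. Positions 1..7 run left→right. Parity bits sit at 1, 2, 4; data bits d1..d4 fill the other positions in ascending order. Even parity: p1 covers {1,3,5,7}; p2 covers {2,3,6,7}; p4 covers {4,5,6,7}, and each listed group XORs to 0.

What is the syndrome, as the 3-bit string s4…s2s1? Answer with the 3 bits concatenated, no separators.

s1 (pos 1,3,5,7): 0⊕1⊕1⊕1 = 1
s2 (pos 2,3,6,7): 1⊕1⊕0⊕1 = 1
s4 (pos 4,5,6,7): 0⊕1⊕0⊕1 = 0
Syndrome s4…s1 = 011 → error at position 3.

011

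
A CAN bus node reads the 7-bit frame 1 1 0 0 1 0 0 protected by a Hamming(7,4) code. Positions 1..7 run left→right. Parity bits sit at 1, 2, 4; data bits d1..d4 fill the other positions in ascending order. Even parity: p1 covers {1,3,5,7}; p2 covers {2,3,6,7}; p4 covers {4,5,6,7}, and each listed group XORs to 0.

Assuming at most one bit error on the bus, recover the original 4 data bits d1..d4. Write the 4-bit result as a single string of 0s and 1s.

0110

s1 (pos 1,3,5,7): 1⊕0⊕1⊕0 = 0
s2 (pos 2,3,6,7): 1⊕0⊕0⊕0 = 1
s4 (pos 4,5,6,7): 0⊕1⊕0⊕0 = 1
Syndrome s4…s1 = 110 → error at position 6.
Flip position 6: 1100100 → 1100110
Read data bits from positions 3,5,6,7: 0110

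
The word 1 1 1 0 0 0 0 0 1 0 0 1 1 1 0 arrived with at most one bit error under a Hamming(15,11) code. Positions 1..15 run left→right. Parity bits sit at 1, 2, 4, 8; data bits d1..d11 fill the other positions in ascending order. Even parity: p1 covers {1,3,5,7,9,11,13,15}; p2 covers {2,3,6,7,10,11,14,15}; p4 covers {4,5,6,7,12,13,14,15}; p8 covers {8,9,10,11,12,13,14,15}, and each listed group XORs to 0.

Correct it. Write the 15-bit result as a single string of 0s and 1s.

111001001001110

s1 (pos 1,3,5,7,9,11,13,15): 1⊕1⊕0⊕0⊕1⊕0⊕1⊕0 = 0
s2 (pos 2,3,6,7,10,11,14,15): 1⊕1⊕0⊕0⊕0⊕0⊕1⊕0 = 1
s4 (pos 4,5,6,7,12,13,14,15): 0⊕0⊕0⊕0⊕1⊕1⊕1⊕0 = 1
s8 (pos 8,9,10,11,12,13,14,15): 0⊕1⊕0⊕0⊕1⊕1⊕1⊕0 = 0
Syndrome s8…s1 = 0110 → error at position 6.
Flip position 6: 111000001001110 → 111001001001110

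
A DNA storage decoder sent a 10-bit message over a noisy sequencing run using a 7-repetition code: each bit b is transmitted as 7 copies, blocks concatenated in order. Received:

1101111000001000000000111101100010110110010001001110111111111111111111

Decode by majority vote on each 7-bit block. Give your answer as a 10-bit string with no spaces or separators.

1001010111

Block 1 (1101111): 6 ones → 1
Block 2 (0000010): 1 one → 0
Block 3 (0000000): 0 ones → 0
Block 4 (0111101): 5 ones → 1
Block 5 (1000101): 3 ones → 0
Block 6 (1011001): 4 ones → 1
Block 7 (0001001): 2 ones → 0
Block 8 (1101111): 6 ones → 1
Block 9 (1111111): 7 ones → 1
Block 10 (1111111): 7 ones → 1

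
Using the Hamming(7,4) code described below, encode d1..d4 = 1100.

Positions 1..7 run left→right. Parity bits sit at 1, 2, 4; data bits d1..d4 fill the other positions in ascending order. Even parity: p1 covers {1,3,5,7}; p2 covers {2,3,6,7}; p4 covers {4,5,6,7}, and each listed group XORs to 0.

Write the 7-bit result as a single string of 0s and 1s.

Place data at non-parity positions: p1 p2 1 p4 1 0 0
p1 (pos 1,3,5,7): XOR of data positions = 1⊕1⊕0 = 0
p2 (pos 2,3,6,7): XOR of data positions = 1⊕0⊕0 = 1
p4 (pos 4,5,6,7): XOR of data positions = 1⊕0⊕0 = 1
Codeword: 0111100

0111100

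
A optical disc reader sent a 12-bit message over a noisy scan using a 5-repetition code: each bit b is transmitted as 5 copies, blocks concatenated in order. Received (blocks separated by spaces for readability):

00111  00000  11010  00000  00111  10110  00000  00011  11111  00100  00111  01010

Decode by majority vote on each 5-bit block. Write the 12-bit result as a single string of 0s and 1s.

101011001010

Block 1 (00111): 3 ones → 1
Block 2 (00000): 0 ones → 0
Block 3 (11010): 3 ones → 1
Block 4 (00000): 0 ones → 0
Block 5 (00111): 3 ones → 1
Block 6 (10110): 3 ones → 1
Block 7 (00000): 0 ones → 0
Block 8 (00011): 2 ones → 0
Block 9 (11111): 5 ones → 1
Block 10 (00100): 1 one → 0
Block 11 (00111): 3 ones → 1
Block 12 (01010): 2 ones → 0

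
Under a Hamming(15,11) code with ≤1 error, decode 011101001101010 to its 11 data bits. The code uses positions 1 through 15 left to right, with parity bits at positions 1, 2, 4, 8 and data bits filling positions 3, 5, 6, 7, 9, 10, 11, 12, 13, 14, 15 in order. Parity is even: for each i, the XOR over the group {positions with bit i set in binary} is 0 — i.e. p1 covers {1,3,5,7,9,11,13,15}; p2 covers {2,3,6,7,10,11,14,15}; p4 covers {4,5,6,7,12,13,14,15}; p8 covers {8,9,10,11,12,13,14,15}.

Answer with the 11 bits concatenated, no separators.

s1 (pos 1,3,5,7,9,11,13,15): 0⊕1⊕0⊕0⊕1⊕0⊕0⊕0 = 0
s2 (pos 2,3,6,7,10,11,14,15): 1⊕1⊕1⊕0⊕1⊕0⊕1⊕0 = 1
s4 (pos 4,5,6,7,12,13,14,15): 1⊕0⊕1⊕0⊕1⊕0⊕1⊕0 = 0
s8 (pos 8,9,10,11,12,13,14,15): 0⊕1⊕1⊕0⊕1⊕0⊕1⊕0 = 0
Syndrome s8…s1 = 0010 → error at position 2.
Flip position 2: 011101001101010 → 001101001101010
Read data bits from positions 3,5,6,7,9,10,11,12,13,14,15: 10101101010

10101101010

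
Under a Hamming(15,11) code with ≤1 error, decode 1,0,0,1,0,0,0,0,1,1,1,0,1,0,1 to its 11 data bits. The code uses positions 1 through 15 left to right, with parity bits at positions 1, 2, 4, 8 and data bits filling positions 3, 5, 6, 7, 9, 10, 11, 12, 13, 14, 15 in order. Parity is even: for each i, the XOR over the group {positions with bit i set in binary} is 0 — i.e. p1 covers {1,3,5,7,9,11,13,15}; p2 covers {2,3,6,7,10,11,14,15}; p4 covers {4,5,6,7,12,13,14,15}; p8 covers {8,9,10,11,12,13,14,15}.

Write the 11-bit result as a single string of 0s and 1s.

s1 (pos 1,3,5,7,9,11,13,15): 1⊕0⊕0⊕0⊕1⊕1⊕1⊕1 = 1
s2 (pos 2,3,6,7,10,11,14,15): 0⊕0⊕0⊕0⊕1⊕1⊕0⊕1 = 1
s4 (pos 4,5,6,7,12,13,14,15): 1⊕0⊕0⊕0⊕0⊕1⊕0⊕1 = 1
s8 (pos 8,9,10,11,12,13,14,15): 0⊕1⊕1⊕1⊕0⊕1⊕0⊕1 = 1
Syndrome s8…s1 = 1111 → error at position 15.
Flip position 15: 100100001110101 → 100100001110100
Read data bits from positions 3,5,6,7,9,10,11,12,13,14,15: 00001110100

00001110100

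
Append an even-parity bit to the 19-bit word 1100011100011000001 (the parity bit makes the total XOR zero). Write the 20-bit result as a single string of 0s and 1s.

11000111000110000010

XOR of the 19 data bits: 1⊕1⊕0⊕0⊕0⊕1⊕1⊕1⊕0⊕0⊕0⊕1⊕1⊕0⊕0⊕0⊕0⊕0⊕1 = 0
Parity bit = 0 (so all 20 bits XOR to 0).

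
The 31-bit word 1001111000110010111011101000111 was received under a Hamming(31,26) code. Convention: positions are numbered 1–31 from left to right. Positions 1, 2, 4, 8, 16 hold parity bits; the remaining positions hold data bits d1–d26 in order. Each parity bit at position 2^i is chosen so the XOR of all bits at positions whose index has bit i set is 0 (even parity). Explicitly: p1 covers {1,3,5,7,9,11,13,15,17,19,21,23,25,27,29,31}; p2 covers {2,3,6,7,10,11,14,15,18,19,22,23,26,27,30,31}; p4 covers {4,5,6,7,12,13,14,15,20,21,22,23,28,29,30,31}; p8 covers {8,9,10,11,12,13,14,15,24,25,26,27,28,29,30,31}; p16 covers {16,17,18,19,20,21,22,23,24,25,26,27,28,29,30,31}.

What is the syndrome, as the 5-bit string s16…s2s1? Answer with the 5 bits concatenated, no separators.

01000

s1 (pos 1,3,5,7,9,11,13,15,17,19,21,23,25,27,29,31): 1⊕0⊕1⊕1⊕0⊕1⊕0⊕1⊕1⊕1⊕1⊕1⊕1⊕0⊕1⊕1 = 0
s2 (pos 2,3,6,7,10,11,14,15,18,19,22,23,26,27,30,31): 0⊕0⊕1⊕1⊕0⊕1⊕0⊕1⊕1⊕1⊕1⊕1⊕0⊕0⊕1⊕1 = 0
s4 (pos 4,5,6,7,12,13,14,15,20,21,22,23,28,29,30,31): 1⊕1⊕1⊕1⊕1⊕0⊕0⊕1⊕0⊕1⊕1⊕1⊕0⊕1⊕1⊕1 = 0
s8 (pos 8,9,10,11,12,13,14,15,24,25,26,27,28,29,30,31): 0⊕0⊕0⊕1⊕1⊕0⊕0⊕1⊕0⊕1⊕0⊕0⊕0⊕1⊕1⊕1 = 1
s16 (pos 16,17,18,19,20,21,22,23,24,25,26,27,28,29,30,31): 0⊕1⊕1⊕1⊕0⊕1⊕1⊕1⊕0⊕1⊕0⊕0⊕0⊕1⊕1⊕1 = 0
Syndrome s16…s1 = 01000 → error at position 8.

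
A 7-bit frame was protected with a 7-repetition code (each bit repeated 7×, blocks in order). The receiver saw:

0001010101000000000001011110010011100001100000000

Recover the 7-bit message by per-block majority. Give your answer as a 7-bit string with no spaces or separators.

0001100

Block 1 (0001010): 2 ones → 0
Block 2 (1010000): 2 ones → 0
Block 3 (0000000): 0 ones → 0
Block 4 (1011110): 5 ones → 1
Block 5 (0100111): 4 ones → 1
Block 6 (0000110): 2 ones → 0
Block 7 (0000000): 0 ones → 0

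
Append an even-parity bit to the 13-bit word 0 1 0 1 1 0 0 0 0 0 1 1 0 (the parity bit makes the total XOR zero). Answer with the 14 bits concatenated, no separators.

01011000001101

XOR of the 13 data bits: 0⊕1⊕0⊕1⊕1⊕0⊕0⊕0⊕0⊕0⊕1⊕1⊕0 = 1
Parity bit = 1 (so all 14 bits XOR to 0).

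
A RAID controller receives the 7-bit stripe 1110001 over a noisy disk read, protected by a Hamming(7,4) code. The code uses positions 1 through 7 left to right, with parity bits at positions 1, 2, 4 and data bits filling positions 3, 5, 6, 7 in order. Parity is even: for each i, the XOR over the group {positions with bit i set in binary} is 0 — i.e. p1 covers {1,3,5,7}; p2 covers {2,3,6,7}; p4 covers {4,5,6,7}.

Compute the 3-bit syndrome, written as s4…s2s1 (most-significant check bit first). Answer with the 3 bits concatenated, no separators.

s1 (pos 1,3,5,7): 1⊕1⊕0⊕1 = 1
s2 (pos 2,3,6,7): 1⊕1⊕0⊕1 = 1
s4 (pos 4,5,6,7): 0⊕0⊕0⊕1 = 1
Syndrome s4…s1 = 111 → error at position 7.

111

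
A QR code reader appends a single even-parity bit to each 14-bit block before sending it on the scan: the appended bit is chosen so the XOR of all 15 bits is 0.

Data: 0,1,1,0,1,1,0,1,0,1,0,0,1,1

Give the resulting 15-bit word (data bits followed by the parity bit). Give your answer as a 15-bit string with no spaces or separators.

011011010100110

XOR of the 14 data bits: 0⊕1⊕1⊕0⊕1⊕1⊕0⊕1⊕0⊕1⊕0⊕0⊕1⊕1 = 0
Parity bit = 0 (so all 15 bits XOR to 0).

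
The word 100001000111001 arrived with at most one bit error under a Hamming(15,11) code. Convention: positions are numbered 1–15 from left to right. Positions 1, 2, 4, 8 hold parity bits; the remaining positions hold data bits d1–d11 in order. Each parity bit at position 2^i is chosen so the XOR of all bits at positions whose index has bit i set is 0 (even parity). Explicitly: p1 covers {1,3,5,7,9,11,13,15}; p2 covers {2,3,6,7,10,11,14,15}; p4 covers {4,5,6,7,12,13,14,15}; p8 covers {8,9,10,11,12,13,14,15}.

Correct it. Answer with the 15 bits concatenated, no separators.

s1 (pos 1,3,5,7,9,11,13,15): 1⊕0⊕0⊕0⊕0⊕1⊕0⊕1 = 1
s2 (pos 2,3,6,7,10,11,14,15): 0⊕0⊕1⊕0⊕1⊕1⊕0⊕1 = 0
s4 (pos 4,5,6,7,12,13,14,15): 0⊕0⊕1⊕0⊕1⊕0⊕0⊕1 = 1
s8 (pos 8,9,10,11,12,13,14,15): 0⊕0⊕1⊕1⊕1⊕0⊕0⊕1 = 0
Syndrome s8…s1 = 0101 → error at position 5.
Flip position 5: 100001000111001 → 100011000111001

100011000111001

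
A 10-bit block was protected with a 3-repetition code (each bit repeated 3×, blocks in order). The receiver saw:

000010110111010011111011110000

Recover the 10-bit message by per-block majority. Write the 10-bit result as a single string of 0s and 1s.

0011011110

Block 1 (000): 0 ones → 0
Block 2 (010): 1 one → 0
Block 3 (110): 2 ones → 1
Block 4 (111): 3 ones → 1
Block 5 (010): 1 one → 0
Block 6 (011): 2 ones → 1
Block 7 (111): 3 ones → 1
Block 8 (011): 2 ones → 1
Block 9 (110): 2 ones → 1
Block 10 (000): 0 ones → 0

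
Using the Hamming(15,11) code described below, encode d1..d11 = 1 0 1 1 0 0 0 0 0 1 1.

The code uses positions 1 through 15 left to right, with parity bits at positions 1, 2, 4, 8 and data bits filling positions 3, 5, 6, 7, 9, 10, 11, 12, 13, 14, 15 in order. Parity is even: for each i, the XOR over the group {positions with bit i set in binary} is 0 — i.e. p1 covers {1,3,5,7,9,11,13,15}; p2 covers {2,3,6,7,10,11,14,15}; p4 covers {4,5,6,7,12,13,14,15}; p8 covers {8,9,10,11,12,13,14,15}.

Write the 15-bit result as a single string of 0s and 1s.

Place data at non-parity positions: p1 p2 1 p4 0 1 1 p8 0 0 0 0 0 1 1
p1 (pos 1,3,5,7,9,11,13,15): XOR of data positions = 1⊕0⊕1⊕0⊕0⊕0⊕1 = 1
p2 (pos 2,3,6,7,10,11,14,15): XOR of data positions = 1⊕1⊕1⊕0⊕0⊕1⊕1 = 1
p4 (pos 4,5,6,7,12,13,14,15): XOR of data positions = 0⊕1⊕1⊕0⊕0⊕1⊕1 = 0
p8 (pos 8,9,10,11,12,13,14,15): XOR of data positions = 0⊕0⊕0⊕0⊕0⊕1⊕1 = 0
Codeword: 111001100000011

111001100000011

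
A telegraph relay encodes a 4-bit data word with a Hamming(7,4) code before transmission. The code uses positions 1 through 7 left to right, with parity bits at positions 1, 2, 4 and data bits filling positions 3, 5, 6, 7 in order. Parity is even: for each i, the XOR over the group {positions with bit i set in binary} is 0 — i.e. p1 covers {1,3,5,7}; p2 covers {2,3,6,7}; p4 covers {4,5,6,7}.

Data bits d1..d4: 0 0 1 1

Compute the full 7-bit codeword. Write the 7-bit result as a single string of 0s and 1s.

1000011

Place data at non-parity positions: p1 p2 0 p4 0 1 1
p1 (pos 1,3,5,7): XOR of data positions = 0⊕0⊕1 = 1
p2 (pos 2,3,6,7): XOR of data positions = 0⊕1⊕1 = 0
p4 (pos 4,5,6,7): XOR of data positions = 0⊕1⊕1 = 0
Codeword: 1000011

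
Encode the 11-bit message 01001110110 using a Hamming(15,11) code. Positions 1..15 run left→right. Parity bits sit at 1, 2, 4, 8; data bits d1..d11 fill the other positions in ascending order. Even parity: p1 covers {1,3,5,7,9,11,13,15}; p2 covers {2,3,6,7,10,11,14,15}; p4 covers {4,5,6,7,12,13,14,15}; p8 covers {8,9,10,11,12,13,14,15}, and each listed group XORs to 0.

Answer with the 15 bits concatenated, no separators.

010110011110110

Place data at non-parity positions: p1 p2 0 p4 1 0 0 p8 1 1 1 0 1 1 0
p1 (pos 1,3,5,7,9,11,13,15): XOR of data positions = 0⊕1⊕0⊕1⊕1⊕1⊕0 = 0
p2 (pos 2,3,6,7,10,11,14,15): XOR of data positions = 0⊕0⊕0⊕1⊕1⊕1⊕0 = 1
p4 (pos 4,5,6,7,12,13,14,15): XOR of data positions = 1⊕0⊕0⊕0⊕1⊕1⊕0 = 1
p8 (pos 8,9,10,11,12,13,14,15): XOR of data positions = 1⊕1⊕1⊕0⊕1⊕1⊕0 = 1
Codeword: 010110011110110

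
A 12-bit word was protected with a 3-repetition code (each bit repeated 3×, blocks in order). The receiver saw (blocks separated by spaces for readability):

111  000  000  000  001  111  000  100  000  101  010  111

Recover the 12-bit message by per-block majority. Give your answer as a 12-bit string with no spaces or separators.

Block 1 (111): 3 ones → 1
Block 2 (000): 0 ones → 0
Block 3 (000): 0 ones → 0
Block 4 (000): 0 ones → 0
Block 5 (001): 1 one → 0
Block 6 (111): 3 ones → 1
Block 7 (000): 0 ones → 0
Block 8 (100): 1 one → 0
Block 9 (000): 0 ones → 0
Block 10 (101): 2 ones → 1
Block 11 (010): 1 one → 0
Block 12 (111): 3 ones → 1

100001000101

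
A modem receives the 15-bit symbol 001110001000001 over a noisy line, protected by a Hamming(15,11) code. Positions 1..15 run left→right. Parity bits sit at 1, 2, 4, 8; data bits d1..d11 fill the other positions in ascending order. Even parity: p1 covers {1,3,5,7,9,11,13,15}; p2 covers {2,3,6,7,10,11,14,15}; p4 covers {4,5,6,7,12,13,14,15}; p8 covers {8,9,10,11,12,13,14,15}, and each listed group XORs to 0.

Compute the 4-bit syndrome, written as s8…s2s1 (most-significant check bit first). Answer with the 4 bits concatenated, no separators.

s1 (pos 1,3,5,7,9,11,13,15): 0⊕1⊕1⊕0⊕1⊕0⊕0⊕1 = 0
s2 (pos 2,3,6,7,10,11,14,15): 0⊕1⊕0⊕0⊕0⊕0⊕0⊕1 = 0
s4 (pos 4,5,6,7,12,13,14,15): 1⊕1⊕0⊕0⊕0⊕0⊕0⊕1 = 1
s8 (pos 8,9,10,11,12,13,14,15): 0⊕1⊕0⊕0⊕0⊕0⊕0⊕1 = 0
Syndrome s8…s1 = 0100 → error at position 4.

0100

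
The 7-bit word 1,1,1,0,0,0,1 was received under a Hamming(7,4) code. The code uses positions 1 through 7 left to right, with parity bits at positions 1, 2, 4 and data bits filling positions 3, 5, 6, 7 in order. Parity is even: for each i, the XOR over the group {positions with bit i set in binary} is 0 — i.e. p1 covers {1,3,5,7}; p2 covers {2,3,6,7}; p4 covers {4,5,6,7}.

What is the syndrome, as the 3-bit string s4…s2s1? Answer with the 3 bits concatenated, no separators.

111

s1 (pos 1,3,5,7): 1⊕1⊕0⊕1 = 1
s2 (pos 2,3,6,7): 1⊕1⊕0⊕1 = 1
s4 (pos 4,5,6,7): 0⊕0⊕0⊕1 = 1
Syndrome s4…s1 = 111 → error at position 7.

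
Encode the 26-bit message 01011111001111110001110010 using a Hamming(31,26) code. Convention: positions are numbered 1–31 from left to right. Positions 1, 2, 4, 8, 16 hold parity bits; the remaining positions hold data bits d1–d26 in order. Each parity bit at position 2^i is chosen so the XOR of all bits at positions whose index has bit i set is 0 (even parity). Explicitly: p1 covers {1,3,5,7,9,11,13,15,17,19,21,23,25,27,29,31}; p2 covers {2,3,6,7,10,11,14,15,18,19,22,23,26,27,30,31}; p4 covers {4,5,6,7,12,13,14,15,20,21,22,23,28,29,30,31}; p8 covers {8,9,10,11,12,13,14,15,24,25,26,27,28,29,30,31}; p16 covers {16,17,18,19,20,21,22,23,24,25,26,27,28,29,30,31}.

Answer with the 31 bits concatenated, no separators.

0101101111110011111110001110010

Place data at non-parity positions: p1 p2 0 p4 1 0 1 p8 1 1 1 1 0 0 1 p16 1 1 1 1 1 0 0 0 1 1 1 0 0 1 0
p1 (pos 1,3,5,7,9,11,13,15,17,19,21,23,25,27,29,31): XOR of data positions = 0⊕1⊕1⊕1⊕1⊕0⊕1⊕1⊕1⊕1⊕0⊕1⊕1⊕0⊕0 = 0
p2 (pos 2,3,6,7,10,11,14,15,18,19,22,23,26,27,30,31): XOR of data positions = 0⊕0⊕1⊕1⊕1⊕0⊕1⊕1⊕1⊕0⊕0⊕1⊕1⊕1⊕0 = 1
p4 (pos 4,5,6,7,12,13,14,15,20,21,22,23,28,29,30,31): XOR of data positions = 1⊕0⊕1⊕1⊕0⊕0⊕1⊕1⊕1⊕0⊕0⊕0⊕0⊕1⊕0 = 1
p8 (pos 8,9,10,11,12,13,14,15,24,25,26,27,28,29,30,31): XOR of data positions = 1⊕1⊕1⊕1⊕0⊕0⊕1⊕0⊕1⊕1⊕1⊕0⊕0⊕1⊕0 = 1
p16 (pos 16,17,18,19,20,21,22,23,24,25,26,27,28,29,30,31): XOR of data positions = 1⊕1⊕1⊕1⊕1⊕0⊕0⊕0⊕1⊕1⊕1⊕0⊕0⊕1⊕0 = 1
Codeword: 0101101111110011111110001110010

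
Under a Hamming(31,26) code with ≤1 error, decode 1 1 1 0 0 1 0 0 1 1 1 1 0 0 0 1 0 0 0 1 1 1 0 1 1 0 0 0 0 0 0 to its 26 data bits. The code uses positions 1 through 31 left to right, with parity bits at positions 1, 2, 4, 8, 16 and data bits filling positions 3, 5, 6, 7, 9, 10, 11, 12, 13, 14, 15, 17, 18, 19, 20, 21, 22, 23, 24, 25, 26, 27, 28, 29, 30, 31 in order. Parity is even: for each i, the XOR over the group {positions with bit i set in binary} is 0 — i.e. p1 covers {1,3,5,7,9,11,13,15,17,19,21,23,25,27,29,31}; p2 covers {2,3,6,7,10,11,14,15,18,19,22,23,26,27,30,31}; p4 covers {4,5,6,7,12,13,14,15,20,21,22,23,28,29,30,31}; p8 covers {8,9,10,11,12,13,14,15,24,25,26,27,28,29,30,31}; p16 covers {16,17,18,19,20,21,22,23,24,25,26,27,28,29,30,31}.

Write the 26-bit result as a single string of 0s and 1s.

s1 (pos 1,3,5,7,9,11,13,15,17,19,21,23,25,27,29,31): 1⊕1⊕0⊕0⊕1⊕1⊕0⊕0⊕0⊕0⊕1⊕0⊕1⊕0⊕0⊕0 = 0
s2 (pos 2,3,6,7,10,11,14,15,18,19,22,23,26,27,30,31): 1⊕1⊕1⊕0⊕1⊕1⊕0⊕0⊕0⊕0⊕1⊕0⊕0⊕0⊕0⊕0 = 0
s4 (pos 4,5,6,7,12,13,14,15,20,21,22,23,28,29,30,31): 0⊕0⊕1⊕0⊕1⊕0⊕0⊕0⊕1⊕1⊕1⊕0⊕0⊕0⊕0⊕0 = 1
s8 (pos 8,9,10,11,12,13,14,15,24,25,26,27,28,29,30,31): 0⊕1⊕1⊕1⊕1⊕0⊕0⊕0⊕1⊕1⊕0⊕0⊕0⊕0⊕0⊕0 = 0
s16 (pos 16,17,18,19,20,21,22,23,24,25,26,27,28,29,30,31): 1⊕0⊕0⊕0⊕1⊕1⊕1⊕0⊕1⊕1⊕0⊕0⊕0⊕0⊕0⊕0 = 0
Syndrome s16…s1 = 00100 → error at position 4.
Flip position 4: 1110010011110001000111011000000 → 1111010011110001000111011000000
Read data bits from positions 3,5,6,7,9,10,11,12,13,14,15,17,18,19,20,21,22,23,24,25,26,27,28,29,30,31: 10101111000000111011000000

10101111000000111011000000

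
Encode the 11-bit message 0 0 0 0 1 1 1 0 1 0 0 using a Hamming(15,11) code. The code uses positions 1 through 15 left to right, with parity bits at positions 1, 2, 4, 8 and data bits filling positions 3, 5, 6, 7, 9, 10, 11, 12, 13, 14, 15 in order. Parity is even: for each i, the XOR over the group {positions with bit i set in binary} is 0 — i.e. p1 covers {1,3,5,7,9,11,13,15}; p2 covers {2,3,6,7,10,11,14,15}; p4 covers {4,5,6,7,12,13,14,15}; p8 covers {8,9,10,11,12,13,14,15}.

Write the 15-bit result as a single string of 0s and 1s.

100100001110100

Place data at non-parity positions: p1 p2 0 p4 0 0 0 p8 1 1 1 0 1 0 0
p1 (pos 1,3,5,7,9,11,13,15): XOR of data positions = 0⊕0⊕0⊕1⊕1⊕1⊕0 = 1
p2 (pos 2,3,6,7,10,11,14,15): XOR of data positions = 0⊕0⊕0⊕1⊕1⊕0⊕0 = 0
p4 (pos 4,5,6,7,12,13,14,15): XOR of data positions = 0⊕0⊕0⊕0⊕1⊕0⊕0 = 1
p8 (pos 8,9,10,11,12,13,14,15): XOR of data positions = 1⊕1⊕1⊕0⊕1⊕0⊕0 = 0
Codeword: 100100001110100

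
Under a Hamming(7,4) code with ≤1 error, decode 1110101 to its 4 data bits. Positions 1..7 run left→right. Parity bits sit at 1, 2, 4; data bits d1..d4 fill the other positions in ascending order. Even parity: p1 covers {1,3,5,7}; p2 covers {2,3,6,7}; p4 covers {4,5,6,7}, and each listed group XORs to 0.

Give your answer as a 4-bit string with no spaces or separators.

1101

s1 (pos 1,3,5,7): 1⊕1⊕1⊕1 = 0
s2 (pos 2,3,6,7): 1⊕1⊕0⊕1 = 1
s4 (pos 4,5,6,7): 0⊕1⊕0⊕1 = 0
Syndrome s4…s1 = 010 → error at position 2.
Flip position 2: 1110101 → 1010101
Read data bits from positions 3,5,6,7: 1101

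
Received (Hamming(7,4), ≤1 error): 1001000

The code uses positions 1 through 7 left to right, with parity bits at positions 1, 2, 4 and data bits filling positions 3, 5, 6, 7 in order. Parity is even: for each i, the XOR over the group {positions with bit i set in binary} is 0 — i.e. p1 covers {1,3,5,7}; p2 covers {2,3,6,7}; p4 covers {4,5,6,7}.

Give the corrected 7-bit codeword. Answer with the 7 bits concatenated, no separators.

s1 (pos 1,3,5,7): 1⊕0⊕0⊕0 = 1
s2 (pos 2,3,6,7): 0⊕0⊕0⊕0 = 0
s4 (pos 4,5,6,7): 1⊕0⊕0⊕0 = 1
Syndrome s4…s1 = 101 → error at position 5.
Flip position 5: 1001000 → 1001100

1001100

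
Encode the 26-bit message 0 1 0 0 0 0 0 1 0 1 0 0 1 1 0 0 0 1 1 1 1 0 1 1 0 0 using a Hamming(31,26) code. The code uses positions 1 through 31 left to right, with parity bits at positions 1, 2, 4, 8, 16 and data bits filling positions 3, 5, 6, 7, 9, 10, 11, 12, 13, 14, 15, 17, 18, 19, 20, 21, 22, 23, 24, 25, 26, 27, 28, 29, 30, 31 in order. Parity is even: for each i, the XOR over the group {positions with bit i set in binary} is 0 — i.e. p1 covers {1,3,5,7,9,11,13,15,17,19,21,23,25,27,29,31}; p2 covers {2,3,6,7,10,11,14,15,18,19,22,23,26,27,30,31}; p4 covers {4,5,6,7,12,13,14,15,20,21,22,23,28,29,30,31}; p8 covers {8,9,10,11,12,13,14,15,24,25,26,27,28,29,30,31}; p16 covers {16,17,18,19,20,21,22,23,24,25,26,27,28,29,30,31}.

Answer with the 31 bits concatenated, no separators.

Place data at non-parity positions: p1 p2 0 p4 1 0 0 p8 0 0 0 1 0 1 0 p16 0 1 1 0 0 0 1 1 1 1 0 1 1 0 0
p1 (pos 1,3,5,7,9,11,13,15,17,19,21,23,25,27,29,31): XOR of data positions = 0⊕1⊕0⊕0⊕0⊕0⊕0⊕0⊕1⊕0⊕1⊕1⊕0⊕1⊕0 = 1
p2 (pos 2,3,6,7,10,11,14,15,18,19,22,23,26,27,30,31): XOR of data positions = 0⊕0⊕0⊕0⊕0⊕1⊕0⊕1⊕1⊕0⊕1⊕1⊕0⊕0⊕0 = 1
p4 (pos 4,5,6,7,12,13,14,15,20,21,22,23,28,29,30,31): XOR of data positions = 1⊕0⊕0⊕1⊕0⊕1⊕0⊕0⊕0⊕0⊕1⊕1⊕1⊕0⊕0 = 0
p8 (pos 8,9,10,11,12,13,14,15,24,25,26,27,28,29,30,31): XOR of data positions = 0⊕0⊕0⊕1⊕0⊕1⊕0⊕1⊕1⊕1⊕0⊕1⊕1⊕0⊕0 = 1
p16 (pos 16,17,18,19,20,21,22,23,24,25,26,27,28,29,30,31): XOR of data positions = 0⊕1⊕1⊕0⊕0⊕0⊕1⊕1⊕1⊕1⊕0⊕1⊕1⊕0⊕0 = 0
Codeword: 1100100100010100011000111101100

1100100100010100011000111101100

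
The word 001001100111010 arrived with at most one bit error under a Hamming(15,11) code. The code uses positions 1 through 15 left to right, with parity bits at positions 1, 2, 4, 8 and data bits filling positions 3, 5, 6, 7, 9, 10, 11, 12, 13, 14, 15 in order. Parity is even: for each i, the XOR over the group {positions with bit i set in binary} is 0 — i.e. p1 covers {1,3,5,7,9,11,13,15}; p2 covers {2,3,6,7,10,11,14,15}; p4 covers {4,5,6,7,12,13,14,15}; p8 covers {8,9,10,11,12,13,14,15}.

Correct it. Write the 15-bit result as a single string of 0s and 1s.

101001100111010

s1 (pos 1,3,5,7,9,11,13,15): 0⊕1⊕0⊕1⊕0⊕1⊕0⊕0 = 1
s2 (pos 2,3,6,7,10,11,14,15): 0⊕1⊕1⊕1⊕1⊕1⊕1⊕0 = 0
s4 (pos 4,5,6,7,12,13,14,15): 0⊕0⊕1⊕1⊕1⊕0⊕1⊕0 = 0
s8 (pos 8,9,10,11,12,13,14,15): 0⊕0⊕1⊕1⊕1⊕0⊕1⊕0 = 0
Syndrome s8…s1 = 0001 → error at position 1.
Flip position 1: 001001100111010 → 101001100111010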